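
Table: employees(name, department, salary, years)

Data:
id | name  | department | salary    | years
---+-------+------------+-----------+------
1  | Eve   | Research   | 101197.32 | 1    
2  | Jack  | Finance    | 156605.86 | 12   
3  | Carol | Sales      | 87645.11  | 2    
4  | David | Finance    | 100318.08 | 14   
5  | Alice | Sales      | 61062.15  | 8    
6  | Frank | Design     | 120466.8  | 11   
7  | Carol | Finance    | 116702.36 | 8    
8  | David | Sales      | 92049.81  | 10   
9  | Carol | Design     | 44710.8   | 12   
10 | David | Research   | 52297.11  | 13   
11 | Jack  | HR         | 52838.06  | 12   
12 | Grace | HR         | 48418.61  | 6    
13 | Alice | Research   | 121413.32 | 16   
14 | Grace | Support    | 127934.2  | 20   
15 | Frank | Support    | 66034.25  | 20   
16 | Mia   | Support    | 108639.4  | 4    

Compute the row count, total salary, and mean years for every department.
SELECT department,
       COUNT(*) as cnt,
       SUM(salary) as total_salary,
       AVG(years) as avg_years
FROM employees
GROUP BY department

Result:
  Design: 2 records, 165177.60 total salary, 11.50 avg years
  Finance: 3 records, 373626.30 total salary, 11.33 avg years
  HR: 2 records, 101256.67 total salary, 9.00 avg years
  Research: 3 records, 274907.75 total salary, 10.00 avg years
  Sales: 3 records, 240757.07 total salary, 6.67 avg years
  Support: 3 records, 302607.85 total salary, 14.67 avg years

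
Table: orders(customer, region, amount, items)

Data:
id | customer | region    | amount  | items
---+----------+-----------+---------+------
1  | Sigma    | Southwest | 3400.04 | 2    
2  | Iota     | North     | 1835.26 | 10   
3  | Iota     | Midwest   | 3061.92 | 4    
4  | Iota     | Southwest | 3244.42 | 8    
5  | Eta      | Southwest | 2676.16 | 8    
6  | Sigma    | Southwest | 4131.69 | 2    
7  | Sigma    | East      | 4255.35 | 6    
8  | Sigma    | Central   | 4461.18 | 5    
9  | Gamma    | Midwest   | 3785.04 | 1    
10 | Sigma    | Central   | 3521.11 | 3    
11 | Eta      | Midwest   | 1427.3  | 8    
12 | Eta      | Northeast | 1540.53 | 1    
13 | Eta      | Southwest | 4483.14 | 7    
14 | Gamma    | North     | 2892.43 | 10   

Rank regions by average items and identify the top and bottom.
SELECT region, AVG(items)
FROM orders
GROUP BY region
ORDER BY AVG(items)

All groups:
  Northeast: 1.00
  Central: 4.00
  Midwest: 4.33
  Southwest: 5.40
  East: 6.00
  North: 10.00

Highest: North (10.00)
Lowest: Northeast (1.00)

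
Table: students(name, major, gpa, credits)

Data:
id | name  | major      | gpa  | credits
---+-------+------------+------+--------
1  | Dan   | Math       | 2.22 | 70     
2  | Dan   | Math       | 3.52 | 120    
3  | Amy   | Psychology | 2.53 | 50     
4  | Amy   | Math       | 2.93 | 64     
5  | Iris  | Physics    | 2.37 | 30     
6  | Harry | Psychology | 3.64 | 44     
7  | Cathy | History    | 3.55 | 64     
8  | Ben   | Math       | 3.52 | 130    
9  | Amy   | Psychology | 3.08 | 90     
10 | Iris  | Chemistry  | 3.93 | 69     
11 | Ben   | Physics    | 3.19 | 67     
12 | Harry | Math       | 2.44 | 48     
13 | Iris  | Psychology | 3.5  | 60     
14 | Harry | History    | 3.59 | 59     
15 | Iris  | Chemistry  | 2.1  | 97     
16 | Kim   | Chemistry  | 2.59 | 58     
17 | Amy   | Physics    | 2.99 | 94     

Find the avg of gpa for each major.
SELECT major, AVG(gpa) as result
FROM students
GROUP BY major

Result:
  Chemistry: 2.87
  History: 3.57
  Math: 2.93
  Physics: 2.85
  Psychology: 3.19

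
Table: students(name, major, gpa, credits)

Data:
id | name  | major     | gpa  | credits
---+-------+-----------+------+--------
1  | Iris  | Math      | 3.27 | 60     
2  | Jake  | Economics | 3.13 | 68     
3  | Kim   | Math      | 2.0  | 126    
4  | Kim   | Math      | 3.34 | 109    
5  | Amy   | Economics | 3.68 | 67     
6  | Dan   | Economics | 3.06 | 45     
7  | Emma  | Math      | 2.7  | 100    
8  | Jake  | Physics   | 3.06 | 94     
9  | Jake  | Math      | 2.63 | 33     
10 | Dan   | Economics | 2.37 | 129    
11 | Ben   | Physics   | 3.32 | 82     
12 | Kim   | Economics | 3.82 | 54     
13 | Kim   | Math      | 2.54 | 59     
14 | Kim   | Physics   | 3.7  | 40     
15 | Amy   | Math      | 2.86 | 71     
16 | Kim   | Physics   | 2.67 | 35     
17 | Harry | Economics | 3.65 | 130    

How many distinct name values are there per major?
SELECT major, COUNT(DISTINCT name)
FROM students
GROUP BY major

Result:
  Economics: 5 distinct
  Math: 5 distinct
  Physics: 3 distinct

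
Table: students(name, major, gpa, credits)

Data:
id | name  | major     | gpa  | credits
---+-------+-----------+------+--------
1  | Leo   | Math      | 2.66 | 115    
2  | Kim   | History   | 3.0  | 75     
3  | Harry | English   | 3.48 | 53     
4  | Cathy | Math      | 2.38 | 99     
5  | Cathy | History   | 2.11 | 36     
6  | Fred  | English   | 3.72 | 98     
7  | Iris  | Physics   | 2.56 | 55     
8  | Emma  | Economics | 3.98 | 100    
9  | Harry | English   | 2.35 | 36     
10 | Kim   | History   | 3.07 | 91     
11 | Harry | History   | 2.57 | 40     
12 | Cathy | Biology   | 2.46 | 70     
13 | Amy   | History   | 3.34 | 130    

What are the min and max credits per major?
SELECT major, MIN(credits), MAX(credits)
FROM students
GROUP BY major

Result:
  Biology: min=70, max=70
  Economics: min=100, max=100
  English: min=36, max=98
  History: min=36, max=130
  Math: min=99, max=115
  Physics: min=55, max=55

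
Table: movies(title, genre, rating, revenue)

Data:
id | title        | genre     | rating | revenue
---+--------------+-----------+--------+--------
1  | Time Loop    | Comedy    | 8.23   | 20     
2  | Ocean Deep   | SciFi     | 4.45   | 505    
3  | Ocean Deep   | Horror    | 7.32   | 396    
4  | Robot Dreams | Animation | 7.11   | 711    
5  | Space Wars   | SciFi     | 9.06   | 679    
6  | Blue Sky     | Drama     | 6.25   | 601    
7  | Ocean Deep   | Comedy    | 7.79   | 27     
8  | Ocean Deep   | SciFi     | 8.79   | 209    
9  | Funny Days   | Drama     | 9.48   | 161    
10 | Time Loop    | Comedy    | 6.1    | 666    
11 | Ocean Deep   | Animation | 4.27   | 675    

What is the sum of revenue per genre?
SELECT genre, SUM(revenue) as result
FROM movies
GROUP BY genre

Result:
  Animation: 1386
  Comedy: 713
  Drama: 762
  Horror: 396
  SciFi: 1393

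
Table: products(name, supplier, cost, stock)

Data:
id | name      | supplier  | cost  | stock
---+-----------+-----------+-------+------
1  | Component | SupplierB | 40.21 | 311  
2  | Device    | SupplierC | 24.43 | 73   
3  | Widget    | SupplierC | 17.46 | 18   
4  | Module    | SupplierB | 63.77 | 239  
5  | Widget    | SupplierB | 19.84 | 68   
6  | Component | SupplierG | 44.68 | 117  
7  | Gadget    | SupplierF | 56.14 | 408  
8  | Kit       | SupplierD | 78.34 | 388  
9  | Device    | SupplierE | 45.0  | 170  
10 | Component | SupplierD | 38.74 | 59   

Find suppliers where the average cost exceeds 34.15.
SELECT supplier, AVG(cost)
FROM products
GROUP BY supplier
HAVING AVG(cost) > 34.15

Result:
  SupplierB: avg=41.27
  SupplierD: avg=58.54
  SupplierE: avg=45.00
  SupplierF: avg=56.14
  SupplierG: avg=44.68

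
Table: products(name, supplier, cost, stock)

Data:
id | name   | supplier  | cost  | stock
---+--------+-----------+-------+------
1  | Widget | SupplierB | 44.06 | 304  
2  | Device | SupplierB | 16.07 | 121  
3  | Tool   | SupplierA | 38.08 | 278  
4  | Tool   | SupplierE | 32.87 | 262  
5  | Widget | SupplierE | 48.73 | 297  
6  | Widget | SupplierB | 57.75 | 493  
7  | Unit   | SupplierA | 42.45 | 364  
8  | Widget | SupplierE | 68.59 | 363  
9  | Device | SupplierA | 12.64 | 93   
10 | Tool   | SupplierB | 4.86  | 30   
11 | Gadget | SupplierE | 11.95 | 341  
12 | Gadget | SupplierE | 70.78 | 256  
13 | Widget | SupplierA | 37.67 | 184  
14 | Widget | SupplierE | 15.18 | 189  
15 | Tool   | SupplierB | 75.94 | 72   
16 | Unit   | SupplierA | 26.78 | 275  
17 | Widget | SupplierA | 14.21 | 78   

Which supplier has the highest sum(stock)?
SELECT supplier, SUM(stock) as val
FROM products
GROUP BY supplier
ORDER BY val DESC
LIMIT 1

Result: SupplierE with sum(stock) = 1708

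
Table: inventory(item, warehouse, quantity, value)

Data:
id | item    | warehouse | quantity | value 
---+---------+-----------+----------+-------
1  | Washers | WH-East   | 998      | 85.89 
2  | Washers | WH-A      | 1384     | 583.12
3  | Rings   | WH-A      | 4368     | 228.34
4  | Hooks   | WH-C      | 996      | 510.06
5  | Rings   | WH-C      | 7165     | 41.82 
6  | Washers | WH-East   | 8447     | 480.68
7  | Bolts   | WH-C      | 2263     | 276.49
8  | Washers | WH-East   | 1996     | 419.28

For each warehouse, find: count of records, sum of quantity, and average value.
SELECT warehouse,
       COUNT(*) as cnt,
       SUM(quantity) as total_quantity,
       AVG(value) as avg_value
FROM inventory
GROUP BY warehouse

Result:
  WH-A: 2 records, 5752 total quantity, 405.73 avg value
  WH-C: 3 records, 10424 total quantity, 276.12 avg value
  WH-East: 3 records, 11441 total quantity, 328.62 avg value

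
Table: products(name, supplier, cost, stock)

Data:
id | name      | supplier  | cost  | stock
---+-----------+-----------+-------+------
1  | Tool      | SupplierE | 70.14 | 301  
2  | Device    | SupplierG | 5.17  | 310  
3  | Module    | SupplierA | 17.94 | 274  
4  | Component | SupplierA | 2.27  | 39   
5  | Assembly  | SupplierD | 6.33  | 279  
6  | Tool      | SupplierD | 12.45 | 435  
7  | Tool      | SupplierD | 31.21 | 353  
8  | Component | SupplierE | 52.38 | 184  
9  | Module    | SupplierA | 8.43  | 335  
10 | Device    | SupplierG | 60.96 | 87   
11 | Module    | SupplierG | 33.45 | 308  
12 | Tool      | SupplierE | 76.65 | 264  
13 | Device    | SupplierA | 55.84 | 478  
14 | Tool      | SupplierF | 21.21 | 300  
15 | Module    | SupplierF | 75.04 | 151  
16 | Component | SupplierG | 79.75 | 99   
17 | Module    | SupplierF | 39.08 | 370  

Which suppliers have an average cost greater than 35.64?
SELECT supplier, AVG(cost)
FROM products
GROUP BY supplier
HAVING AVG(cost) > 35.64

Result:
  SupplierE: avg=66.39
  SupplierF: avg=45.11
  SupplierG: avg=44.83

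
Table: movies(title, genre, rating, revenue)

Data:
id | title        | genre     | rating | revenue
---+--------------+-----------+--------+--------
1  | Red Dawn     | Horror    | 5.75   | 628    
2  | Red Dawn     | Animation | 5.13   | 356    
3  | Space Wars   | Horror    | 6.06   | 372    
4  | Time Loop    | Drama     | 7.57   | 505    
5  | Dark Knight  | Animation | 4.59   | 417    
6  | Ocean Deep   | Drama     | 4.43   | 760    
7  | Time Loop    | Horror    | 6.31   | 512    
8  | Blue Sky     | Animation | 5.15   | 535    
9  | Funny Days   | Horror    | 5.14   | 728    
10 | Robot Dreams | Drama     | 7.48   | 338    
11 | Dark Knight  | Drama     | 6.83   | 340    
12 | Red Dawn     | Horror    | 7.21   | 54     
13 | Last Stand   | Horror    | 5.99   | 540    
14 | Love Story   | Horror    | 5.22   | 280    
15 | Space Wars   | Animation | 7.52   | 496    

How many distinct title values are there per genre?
SELECT genre, COUNT(DISTINCT title)
FROM movies
GROUP BY genre

Result:
  Animation: 4 distinct
  Drama: 4 distinct
  Horror: 6 distinct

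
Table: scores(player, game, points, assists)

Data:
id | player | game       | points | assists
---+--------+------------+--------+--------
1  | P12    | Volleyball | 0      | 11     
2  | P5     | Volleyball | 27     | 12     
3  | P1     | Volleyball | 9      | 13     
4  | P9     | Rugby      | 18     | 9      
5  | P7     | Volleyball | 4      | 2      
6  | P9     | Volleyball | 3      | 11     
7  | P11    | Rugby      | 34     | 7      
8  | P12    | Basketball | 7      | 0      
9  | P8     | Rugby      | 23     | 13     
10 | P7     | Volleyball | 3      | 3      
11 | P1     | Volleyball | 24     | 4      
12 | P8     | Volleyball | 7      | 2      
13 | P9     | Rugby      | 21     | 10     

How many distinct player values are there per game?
SELECT game, COUNT(DISTINCT player)
FROM scores
GROUP BY game

Result:
  Basketball: 1 distinct
  Rugby: 3 distinct
  Volleyball: 6 distinct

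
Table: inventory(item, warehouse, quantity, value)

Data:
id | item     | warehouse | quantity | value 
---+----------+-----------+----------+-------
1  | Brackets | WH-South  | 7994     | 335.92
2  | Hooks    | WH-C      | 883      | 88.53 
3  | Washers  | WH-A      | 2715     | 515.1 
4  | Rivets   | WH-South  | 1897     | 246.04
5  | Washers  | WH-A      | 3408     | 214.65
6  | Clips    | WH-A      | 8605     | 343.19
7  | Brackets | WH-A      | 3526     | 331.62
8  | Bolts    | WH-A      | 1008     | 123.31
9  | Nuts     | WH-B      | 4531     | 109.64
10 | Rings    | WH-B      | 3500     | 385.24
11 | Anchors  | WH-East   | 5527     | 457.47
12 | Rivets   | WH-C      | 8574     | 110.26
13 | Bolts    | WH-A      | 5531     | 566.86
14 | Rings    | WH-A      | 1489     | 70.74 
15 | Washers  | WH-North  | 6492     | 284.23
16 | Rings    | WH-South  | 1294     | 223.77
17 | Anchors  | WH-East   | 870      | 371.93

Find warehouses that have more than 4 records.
SELECT warehouse, COUNT(*) as cnt
FROM inventory
GROUP BY warehouse
HAVING COUNT(*) > 4

Result:
  WH-A: 7

Note: HAVING filters groups after aggregation, WHERE filters rows before.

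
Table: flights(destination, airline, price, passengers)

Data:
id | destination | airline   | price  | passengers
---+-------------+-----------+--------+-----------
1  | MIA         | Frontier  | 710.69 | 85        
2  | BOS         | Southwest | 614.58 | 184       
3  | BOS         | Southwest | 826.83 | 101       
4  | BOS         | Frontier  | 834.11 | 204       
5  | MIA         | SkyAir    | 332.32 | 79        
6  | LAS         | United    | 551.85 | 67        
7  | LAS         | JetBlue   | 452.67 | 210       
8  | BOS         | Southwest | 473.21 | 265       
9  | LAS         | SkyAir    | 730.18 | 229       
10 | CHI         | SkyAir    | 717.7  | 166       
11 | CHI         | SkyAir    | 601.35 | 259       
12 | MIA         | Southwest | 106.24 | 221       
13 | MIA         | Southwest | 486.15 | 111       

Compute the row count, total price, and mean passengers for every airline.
SELECT airline,
       COUNT(*) as cnt,
       SUM(price) as total_price,
       AVG(passengers) as avg_passengers
FROM flights
GROUP BY airline

Result:
  Frontier: 2 records, 1544.80 total price, 144.50 avg passengers
  JetBlue: 1 records, 452.67 total price, 210.00 avg passengers
  SkyAir: 4 records, 2381.55 total price, 183.25 avg passengers
  Southwest: 5 records, 2507.01 total price, 176.40 avg passengers
  United: 1 records, 551.85 total price, 67.00 avg passengers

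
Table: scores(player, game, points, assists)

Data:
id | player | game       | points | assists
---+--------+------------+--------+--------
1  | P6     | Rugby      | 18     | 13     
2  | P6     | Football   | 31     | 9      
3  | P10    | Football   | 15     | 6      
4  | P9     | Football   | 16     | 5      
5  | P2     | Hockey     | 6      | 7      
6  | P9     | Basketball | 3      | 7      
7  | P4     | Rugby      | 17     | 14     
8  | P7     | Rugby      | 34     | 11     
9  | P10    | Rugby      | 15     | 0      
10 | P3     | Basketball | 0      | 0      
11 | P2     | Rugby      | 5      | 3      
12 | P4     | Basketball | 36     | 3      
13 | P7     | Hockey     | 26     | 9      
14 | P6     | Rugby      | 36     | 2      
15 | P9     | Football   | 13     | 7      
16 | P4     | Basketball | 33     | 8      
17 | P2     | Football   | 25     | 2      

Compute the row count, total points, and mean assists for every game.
SELECT game,
       COUNT(*) as cnt,
       SUM(points) as total_points,
       AVG(assists) as avg_assists
FROM scores
GROUP BY game

Result:
  Basketball: 4 records, 72 total points, 4.50 avg assists
  Football: 5 records, 100 total points, 5.80 avg assists
  Hockey: 2 records, 32 total points, 8.00 avg assists
  Rugby: 6 records, 125 total points, 7.17 avg assists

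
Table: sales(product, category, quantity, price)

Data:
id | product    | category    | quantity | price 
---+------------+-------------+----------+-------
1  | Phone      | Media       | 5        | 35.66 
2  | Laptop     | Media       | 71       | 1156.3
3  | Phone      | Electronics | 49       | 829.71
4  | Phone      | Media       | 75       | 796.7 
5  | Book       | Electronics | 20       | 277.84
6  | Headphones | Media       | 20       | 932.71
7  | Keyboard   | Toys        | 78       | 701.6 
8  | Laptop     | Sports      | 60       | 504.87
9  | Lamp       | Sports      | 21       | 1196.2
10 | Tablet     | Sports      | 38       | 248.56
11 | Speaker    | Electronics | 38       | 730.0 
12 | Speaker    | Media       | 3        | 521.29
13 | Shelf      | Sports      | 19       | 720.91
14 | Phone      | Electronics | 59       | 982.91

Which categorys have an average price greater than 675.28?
SELECT category, AVG(price)
FROM sales
GROUP BY category
HAVING AVG(price) > 675.28

Result:
  Electronics: avg=705.12
  Media: avg=688.53
  Toys: avg=701.60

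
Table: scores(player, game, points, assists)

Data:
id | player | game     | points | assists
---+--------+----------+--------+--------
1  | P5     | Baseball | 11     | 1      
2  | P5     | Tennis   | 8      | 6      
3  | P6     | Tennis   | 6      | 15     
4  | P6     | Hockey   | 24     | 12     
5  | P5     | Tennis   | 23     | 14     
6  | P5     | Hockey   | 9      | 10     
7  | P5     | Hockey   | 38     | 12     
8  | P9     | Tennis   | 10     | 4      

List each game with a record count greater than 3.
SELECT game, COUNT(*) as cnt
FROM scores
GROUP BY game
HAVING COUNT(*) > 3

Result:
  Tennis: 4

Note: HAVING filters groups after aggregation, WHERE filters rows before.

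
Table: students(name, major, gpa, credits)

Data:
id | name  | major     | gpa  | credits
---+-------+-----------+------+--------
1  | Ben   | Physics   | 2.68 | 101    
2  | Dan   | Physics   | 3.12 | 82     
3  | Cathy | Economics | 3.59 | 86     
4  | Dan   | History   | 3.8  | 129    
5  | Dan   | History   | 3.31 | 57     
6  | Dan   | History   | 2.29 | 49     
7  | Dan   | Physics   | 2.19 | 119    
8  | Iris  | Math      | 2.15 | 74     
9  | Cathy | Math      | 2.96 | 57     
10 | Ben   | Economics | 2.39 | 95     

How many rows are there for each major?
SELECT major, COUNT(*) as count
FROM students
GROUP BY major

Result:
  Economics: 2
  History: 3
  Math: 2
  Physics: 3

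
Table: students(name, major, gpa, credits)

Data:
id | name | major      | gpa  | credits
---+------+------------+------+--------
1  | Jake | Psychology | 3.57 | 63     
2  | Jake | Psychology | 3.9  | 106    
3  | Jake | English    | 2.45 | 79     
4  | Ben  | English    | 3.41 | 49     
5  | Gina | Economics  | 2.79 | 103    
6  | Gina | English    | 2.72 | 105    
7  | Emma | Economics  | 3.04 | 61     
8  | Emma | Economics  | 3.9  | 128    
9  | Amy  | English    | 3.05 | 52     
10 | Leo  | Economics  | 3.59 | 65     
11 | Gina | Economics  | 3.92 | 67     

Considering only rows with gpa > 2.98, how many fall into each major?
SELECT major, COUNT(*)
FROM students
WHERE gpa > 2.98
GROUP BY major

Note: WHERE filters rows before grouping.

Result:
  Economics: 4
  English: 2
  Psychology: 2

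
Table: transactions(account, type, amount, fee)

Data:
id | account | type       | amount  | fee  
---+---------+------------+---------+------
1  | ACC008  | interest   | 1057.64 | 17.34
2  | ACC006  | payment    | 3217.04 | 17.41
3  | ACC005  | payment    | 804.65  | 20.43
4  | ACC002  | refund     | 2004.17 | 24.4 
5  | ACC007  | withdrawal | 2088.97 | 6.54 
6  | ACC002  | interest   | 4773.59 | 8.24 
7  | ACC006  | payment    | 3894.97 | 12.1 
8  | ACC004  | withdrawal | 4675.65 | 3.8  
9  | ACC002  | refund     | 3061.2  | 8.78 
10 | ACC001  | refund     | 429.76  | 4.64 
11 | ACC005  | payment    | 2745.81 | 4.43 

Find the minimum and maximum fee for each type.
SELECT type, MIN(fee), MAX(fee)
FROM transactions
GROUP BY type

Result:
  interest: min=8.24, max=17.34
  payment: min=4.43, max=20.43
  refund: min=4.64, max=24.40
  withdrawal: min=3.80, max=6.54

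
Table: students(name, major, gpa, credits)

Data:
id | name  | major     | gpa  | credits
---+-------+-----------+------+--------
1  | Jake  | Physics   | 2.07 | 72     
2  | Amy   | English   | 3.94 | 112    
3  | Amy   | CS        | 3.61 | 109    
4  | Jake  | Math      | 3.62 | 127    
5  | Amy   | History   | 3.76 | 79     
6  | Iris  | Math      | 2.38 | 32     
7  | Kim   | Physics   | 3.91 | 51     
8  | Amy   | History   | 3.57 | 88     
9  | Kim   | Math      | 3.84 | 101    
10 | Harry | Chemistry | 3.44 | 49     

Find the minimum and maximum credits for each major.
SELECT major, MIN(credits), MAX(credits)
FROM students
GROUP BY major

Result:
  CS: min=109, max=109
  Chemistry: min=49, max=49
  English: min=112, max=112
  History: min=79, max=88
  Math: min=32, max=127
  Physics: min=51, max=72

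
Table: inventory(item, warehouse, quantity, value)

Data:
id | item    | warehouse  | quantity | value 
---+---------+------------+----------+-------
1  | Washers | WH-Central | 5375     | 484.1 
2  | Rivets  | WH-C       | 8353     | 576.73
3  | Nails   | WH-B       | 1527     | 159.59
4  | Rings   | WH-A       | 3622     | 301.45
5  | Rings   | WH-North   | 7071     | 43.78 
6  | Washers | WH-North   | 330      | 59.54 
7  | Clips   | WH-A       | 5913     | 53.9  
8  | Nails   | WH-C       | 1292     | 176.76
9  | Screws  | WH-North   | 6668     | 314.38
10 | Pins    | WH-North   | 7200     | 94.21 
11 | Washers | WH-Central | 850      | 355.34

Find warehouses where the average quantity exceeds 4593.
SELECT warehouse, AVG(quantity)
FROM inventory
GROUP BY warehouse
HAVING AVG(quantity) > 4593

Result:
  WH-A: avg=4767.50
  WH-C: avg=4822.50
  WH-North: avg=5317.25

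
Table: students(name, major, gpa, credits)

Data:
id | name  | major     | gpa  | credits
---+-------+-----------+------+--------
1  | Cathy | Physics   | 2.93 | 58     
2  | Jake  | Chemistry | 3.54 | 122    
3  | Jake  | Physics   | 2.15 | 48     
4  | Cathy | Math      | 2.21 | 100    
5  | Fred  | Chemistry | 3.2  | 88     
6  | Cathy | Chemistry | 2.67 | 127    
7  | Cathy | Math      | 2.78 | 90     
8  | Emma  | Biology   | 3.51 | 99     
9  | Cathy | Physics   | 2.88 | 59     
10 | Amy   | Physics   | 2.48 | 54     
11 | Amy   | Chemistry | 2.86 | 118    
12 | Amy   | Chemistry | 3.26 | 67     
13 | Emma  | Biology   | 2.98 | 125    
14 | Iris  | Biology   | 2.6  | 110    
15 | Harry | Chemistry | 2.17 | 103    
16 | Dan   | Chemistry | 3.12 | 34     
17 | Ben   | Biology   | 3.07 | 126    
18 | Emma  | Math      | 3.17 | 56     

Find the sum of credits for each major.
SELECT major, SUM(credits) as result
FROM students
GROUP BY major

Result:
  Biology: 460
  Chemistry: 659
  Math: 246
  Physics: 219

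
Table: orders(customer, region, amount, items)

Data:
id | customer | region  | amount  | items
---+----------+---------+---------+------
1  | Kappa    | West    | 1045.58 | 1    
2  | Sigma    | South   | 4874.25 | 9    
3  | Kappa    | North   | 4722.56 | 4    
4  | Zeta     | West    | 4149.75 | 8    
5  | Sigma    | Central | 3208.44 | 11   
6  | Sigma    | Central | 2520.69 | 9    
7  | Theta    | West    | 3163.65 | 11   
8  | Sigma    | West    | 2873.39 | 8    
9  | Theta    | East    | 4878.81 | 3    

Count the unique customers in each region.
SELECT region, COUNT(DISTINCT customer)
FROM orders
GROUP BY region

Result:
  Central: 1 distinct
  East: 1 distinct
  North: 1 distinct
  South: 1 distinct
  West: 4 distinct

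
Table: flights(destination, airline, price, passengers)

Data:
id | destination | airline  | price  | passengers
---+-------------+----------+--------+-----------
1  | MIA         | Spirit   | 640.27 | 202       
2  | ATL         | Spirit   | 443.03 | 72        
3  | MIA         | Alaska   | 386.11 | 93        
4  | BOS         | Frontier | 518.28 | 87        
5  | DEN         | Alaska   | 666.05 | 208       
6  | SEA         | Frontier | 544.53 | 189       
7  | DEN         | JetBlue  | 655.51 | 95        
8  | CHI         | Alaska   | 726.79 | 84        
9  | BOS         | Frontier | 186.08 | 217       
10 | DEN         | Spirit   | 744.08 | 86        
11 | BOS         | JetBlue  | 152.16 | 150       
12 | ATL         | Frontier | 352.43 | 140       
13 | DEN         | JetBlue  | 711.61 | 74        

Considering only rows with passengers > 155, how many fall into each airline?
SELECT airline, COUNT(*)
FROM flights
WHERE passengers > 155
GROUP BY airline

Note: WHERE filters rows before grouping.

Result:
  Alaska: 1
  Frontier: 2
  Spirit: 1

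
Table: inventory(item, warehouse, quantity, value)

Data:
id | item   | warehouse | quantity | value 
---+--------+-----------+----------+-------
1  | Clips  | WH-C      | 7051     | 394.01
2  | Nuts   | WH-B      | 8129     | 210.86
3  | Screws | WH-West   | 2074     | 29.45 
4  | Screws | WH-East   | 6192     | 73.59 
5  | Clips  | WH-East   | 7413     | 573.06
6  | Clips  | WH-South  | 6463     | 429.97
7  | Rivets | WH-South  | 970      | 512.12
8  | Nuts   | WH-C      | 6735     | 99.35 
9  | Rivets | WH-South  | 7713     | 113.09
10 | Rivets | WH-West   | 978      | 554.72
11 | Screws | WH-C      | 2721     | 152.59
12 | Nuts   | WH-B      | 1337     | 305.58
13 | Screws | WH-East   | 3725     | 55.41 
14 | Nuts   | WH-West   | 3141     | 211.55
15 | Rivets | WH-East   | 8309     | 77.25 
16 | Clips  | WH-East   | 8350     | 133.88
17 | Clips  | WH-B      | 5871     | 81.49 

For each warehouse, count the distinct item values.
SELECT warehouse, COUNT(DISTINCT item)
FROM inventory
GROUP BY warehouse

Result:
  WH-B: 2 distinct
  WH-C: 3 distinct
  WH-East: 3 distinct
  WH-South: 2 distinct
  WH-West: 3 distinct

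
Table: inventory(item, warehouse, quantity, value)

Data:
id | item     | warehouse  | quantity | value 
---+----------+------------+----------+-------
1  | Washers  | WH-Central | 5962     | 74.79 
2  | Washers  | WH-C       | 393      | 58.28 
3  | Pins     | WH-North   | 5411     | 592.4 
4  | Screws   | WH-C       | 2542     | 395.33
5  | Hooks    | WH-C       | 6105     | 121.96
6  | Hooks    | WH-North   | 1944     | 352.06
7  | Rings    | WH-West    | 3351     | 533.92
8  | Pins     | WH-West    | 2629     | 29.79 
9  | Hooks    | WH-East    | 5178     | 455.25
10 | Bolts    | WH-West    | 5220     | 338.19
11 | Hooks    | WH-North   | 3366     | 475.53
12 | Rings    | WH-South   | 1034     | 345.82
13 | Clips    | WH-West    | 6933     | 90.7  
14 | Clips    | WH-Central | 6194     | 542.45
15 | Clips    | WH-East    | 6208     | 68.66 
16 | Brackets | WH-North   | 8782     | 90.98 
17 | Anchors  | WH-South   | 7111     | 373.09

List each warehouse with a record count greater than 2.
SELECT warehouse, COUNT(*) as cnt
FROM inventory
GROUP BY warehouse
HAVING COUNT(*) > 2

Result:
  WH-C: 3
  WH-North: 4
  WH-West: 4

Note: HAVING filters groups after aggregation, WHERE filters rows before.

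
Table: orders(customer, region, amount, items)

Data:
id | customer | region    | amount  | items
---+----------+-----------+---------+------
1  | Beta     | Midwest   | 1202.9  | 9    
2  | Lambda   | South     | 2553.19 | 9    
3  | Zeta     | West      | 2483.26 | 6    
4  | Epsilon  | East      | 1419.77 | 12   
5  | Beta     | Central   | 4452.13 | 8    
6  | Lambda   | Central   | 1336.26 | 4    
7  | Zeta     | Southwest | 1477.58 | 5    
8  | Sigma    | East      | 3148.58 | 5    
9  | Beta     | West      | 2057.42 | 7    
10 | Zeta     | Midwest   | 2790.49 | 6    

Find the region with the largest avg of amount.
SELECT region, AVG(amount) as val
FROM orders
GROUP BY region
ORDER BY val DESC
LIMIT 1

Result: Central with avg(amount) = 2894.20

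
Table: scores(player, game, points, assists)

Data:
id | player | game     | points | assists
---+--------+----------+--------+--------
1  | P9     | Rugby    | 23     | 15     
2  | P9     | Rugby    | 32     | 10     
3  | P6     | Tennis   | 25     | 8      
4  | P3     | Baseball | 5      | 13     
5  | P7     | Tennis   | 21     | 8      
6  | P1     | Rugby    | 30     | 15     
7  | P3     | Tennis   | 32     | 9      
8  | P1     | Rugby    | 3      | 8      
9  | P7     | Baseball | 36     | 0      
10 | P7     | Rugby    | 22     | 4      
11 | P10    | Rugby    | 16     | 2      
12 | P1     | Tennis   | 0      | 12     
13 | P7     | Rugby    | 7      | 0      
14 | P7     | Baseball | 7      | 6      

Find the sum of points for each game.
SELECT game, SUM(points) as result
FROM scores
GROUP BY game

Result:
  Baseball: 48
  Rugby: 133
  Tennis: 78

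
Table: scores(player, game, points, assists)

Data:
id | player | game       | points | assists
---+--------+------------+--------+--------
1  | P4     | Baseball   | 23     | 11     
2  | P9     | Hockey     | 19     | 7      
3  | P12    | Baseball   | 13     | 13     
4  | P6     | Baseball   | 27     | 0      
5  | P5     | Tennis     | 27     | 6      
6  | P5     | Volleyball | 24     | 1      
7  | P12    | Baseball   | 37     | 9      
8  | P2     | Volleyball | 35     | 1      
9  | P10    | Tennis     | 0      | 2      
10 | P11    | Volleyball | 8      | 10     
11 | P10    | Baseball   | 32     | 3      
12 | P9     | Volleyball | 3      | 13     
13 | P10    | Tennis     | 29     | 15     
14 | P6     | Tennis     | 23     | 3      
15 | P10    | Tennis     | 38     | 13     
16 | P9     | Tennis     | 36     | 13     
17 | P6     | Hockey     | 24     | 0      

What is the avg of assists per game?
SELECT game, AVG(assists) as result
FROM scores
GROUP BY game

Result:
  Baseball: 7.20
  Hockey: 3.50
  Tennis: 8.67
  Volleyball: 6.25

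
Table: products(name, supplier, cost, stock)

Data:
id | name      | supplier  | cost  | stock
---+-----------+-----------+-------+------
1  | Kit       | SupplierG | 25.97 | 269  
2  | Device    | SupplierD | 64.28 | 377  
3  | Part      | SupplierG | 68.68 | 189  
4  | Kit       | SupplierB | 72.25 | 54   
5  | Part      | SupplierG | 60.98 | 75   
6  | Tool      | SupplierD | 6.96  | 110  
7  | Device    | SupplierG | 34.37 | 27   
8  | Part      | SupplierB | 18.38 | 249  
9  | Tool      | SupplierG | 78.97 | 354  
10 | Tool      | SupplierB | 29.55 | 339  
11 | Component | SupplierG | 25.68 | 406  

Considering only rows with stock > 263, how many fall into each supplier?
SELECT supplier, COUNT(*)
FROM products
WHERE stock > 263
GROUP BY supplier

Note: WHERE filters rows before grouping.

Result:
  SupplierB: 1
  SupplierD: 1
  SupplierG: 3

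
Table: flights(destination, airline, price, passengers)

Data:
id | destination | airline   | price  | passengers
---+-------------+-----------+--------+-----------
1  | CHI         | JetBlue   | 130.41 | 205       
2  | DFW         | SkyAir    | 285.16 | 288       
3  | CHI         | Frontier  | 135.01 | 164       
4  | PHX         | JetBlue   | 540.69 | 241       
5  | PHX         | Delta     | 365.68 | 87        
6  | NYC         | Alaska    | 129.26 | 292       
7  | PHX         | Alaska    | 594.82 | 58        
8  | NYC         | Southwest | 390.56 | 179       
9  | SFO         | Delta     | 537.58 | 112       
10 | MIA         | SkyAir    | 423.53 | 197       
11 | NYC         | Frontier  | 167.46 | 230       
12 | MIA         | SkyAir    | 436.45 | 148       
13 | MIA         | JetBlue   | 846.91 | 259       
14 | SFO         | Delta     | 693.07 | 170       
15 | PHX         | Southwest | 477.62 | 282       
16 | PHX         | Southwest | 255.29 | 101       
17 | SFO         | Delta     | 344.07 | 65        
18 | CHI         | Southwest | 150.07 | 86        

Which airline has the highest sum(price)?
SELECT airline, SUM(price) as val
FROM flights
GROUP BY airline
ORDER BY val DESC
LIMIT 1

Result: Delta with sum(price) = 1940.40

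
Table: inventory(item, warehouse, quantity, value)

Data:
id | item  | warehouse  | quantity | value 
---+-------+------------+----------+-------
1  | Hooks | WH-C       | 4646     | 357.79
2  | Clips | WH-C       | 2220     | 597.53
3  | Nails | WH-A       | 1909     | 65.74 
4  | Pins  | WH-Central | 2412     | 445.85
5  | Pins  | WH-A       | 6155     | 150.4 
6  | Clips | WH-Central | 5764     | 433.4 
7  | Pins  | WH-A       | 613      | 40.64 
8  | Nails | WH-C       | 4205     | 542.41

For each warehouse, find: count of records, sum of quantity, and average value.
SELECT warehouse,
       COUNT(*) as cnt,
       SUM(quantity) as total_quantity,
       AVG(value) as avg_value
FROM inventory
GROUP BY warehouse

Result:
  WH-A: 3 records, 8677 total quantity, 85.59 avg value
  WH-C: 3 records, 11071 total quantity, 499.24 avg value
  WH-Central: 2 records, 8176 total quantity, 439.63 avg value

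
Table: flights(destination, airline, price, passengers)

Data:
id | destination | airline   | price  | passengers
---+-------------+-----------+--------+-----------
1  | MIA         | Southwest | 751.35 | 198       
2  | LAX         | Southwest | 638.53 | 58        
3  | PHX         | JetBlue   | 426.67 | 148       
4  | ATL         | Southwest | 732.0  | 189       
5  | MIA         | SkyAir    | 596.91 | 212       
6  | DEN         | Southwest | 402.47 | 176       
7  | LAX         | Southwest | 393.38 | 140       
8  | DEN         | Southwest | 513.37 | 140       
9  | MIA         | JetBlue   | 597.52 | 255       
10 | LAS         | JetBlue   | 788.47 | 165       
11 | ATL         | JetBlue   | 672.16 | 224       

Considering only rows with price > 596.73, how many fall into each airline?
SELECT airline, COUNT(*)
FROM flights
WHERE price > 596.73
GROUP BY airline

Note: WHERE filters rows before grouping.

Result:
  JetBlue: 3
  SkyAir: 1
  Southwest: 3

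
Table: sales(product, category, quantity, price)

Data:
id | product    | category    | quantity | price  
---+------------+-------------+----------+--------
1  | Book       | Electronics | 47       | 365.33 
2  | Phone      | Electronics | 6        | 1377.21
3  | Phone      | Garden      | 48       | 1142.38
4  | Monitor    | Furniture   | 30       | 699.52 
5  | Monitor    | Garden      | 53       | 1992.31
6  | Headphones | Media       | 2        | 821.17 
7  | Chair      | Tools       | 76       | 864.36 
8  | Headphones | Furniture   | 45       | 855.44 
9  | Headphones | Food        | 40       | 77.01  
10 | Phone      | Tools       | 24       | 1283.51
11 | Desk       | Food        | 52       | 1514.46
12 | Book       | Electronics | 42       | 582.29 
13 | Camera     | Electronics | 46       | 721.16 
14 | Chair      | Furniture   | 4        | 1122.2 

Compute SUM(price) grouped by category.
SELECT category, SUM(price) as result
FROM sales
GROUP BY category

Result:
  Electronics: 3045.99
  Food: 1591.47
  Furniture: 2677.16
  Garden: 3134.69
  Media: 821.17
  Tools: 2147.87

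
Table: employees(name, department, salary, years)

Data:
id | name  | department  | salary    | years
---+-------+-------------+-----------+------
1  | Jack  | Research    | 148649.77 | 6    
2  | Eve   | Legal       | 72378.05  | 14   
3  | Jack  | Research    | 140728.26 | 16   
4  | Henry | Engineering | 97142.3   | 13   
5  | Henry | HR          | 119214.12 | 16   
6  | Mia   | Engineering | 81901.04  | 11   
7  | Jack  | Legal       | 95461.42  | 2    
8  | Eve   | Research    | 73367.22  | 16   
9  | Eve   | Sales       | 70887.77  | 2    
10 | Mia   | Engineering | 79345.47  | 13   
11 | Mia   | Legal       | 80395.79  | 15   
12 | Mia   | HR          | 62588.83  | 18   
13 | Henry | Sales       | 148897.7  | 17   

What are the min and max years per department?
SELECT department, MIN(years), MAX(years)
FROM employees
GROUP BY department

Result:
  Engineering: min=11, max=13
  HR: min=16, max=18
  Legal: min=2, max=15
  Research: min=6, max=16
  Sales: min=2, max=17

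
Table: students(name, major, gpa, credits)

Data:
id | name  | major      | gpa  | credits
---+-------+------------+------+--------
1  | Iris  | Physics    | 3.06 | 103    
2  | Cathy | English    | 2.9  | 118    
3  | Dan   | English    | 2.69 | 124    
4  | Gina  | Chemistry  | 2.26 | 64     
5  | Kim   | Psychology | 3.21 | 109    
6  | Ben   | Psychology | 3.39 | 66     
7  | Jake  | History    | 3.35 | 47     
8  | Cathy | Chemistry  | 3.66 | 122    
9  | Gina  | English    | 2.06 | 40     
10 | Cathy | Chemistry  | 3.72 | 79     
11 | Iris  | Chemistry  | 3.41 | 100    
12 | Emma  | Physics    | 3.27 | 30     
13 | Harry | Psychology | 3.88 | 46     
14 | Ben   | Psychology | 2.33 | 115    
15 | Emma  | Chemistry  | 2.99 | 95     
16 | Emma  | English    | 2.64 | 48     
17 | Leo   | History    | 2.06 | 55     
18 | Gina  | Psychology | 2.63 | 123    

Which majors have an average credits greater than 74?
SELECT major, AVG(credits)
FROM students
GROUP BY major
HAVING AVG(credits) > 74

Result:
  Chemistry: avg=92.00
  English: avg=82.50
  Psychology: avg=91.80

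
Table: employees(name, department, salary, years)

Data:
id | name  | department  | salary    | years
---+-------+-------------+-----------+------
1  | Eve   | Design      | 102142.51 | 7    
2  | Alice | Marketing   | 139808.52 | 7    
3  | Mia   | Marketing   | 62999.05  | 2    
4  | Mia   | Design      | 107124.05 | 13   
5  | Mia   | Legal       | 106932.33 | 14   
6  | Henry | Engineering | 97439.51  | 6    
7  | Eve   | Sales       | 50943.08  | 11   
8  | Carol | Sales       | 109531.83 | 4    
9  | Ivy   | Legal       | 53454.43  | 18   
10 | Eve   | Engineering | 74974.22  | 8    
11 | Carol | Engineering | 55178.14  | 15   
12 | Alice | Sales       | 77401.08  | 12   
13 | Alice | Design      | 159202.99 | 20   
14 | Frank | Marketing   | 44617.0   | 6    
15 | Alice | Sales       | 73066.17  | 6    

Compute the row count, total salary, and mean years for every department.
SELECT department,
       COUNT(*) as cnt,
       SUM(salary) as total_salary,
       AVG(years) as avg_years
FROM employees
GROUP BY department

Result:
  Design: 3 records, 368469.55 total salary, 13.33 avg years
  Engineering: 3 records, 227591.87 total salary, 9.67 avg years
  Legal: 2 records, 160386.76 total salary, 16.00 avg years
  Marketing: 3 records, 247424.57 total salary, 5.00 avg years
  Sales: 4 records, 310942.16 total salary, 8.25 avg years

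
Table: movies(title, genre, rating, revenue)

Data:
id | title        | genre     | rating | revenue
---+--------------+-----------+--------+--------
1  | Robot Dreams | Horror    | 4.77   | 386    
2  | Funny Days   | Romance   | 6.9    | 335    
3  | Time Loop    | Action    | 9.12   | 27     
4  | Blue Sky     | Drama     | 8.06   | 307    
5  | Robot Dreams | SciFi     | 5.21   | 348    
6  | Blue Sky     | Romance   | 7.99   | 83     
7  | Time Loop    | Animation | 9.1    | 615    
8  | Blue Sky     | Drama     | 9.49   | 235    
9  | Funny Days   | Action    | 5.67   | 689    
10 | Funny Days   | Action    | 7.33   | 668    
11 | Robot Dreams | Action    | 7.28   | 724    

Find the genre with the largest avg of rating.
SELECT genre, AVG(rating) as val
FROM movies
GROUP BY genre
ORDER BY val DESC
LIMIT 1

Result: Animation with avg(rating) = 9.10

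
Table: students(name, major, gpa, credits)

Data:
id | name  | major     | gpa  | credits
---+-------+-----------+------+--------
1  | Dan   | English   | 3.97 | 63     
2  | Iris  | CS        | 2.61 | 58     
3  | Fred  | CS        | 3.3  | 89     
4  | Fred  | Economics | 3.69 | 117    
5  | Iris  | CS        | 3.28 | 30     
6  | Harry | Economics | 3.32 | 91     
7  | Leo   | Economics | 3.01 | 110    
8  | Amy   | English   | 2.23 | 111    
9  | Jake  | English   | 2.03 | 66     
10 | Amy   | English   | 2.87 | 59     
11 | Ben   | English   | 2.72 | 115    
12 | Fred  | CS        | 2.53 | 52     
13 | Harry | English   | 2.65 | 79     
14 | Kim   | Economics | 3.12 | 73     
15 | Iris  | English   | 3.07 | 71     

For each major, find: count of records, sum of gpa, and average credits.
SELECT major,
       COUNT(*) as cnt,
       SUM(gpa) as total_gpa,
       AVG(credits) as avg_credits
FROM students
GROUP BY major

Result:
  CS: 4 records, 11.72 total gpa, 57.25 avg credits
  Economics: 4 records, 13.14 total gpa, 97.75 avg credits
  English: 7 records, 19.54 total gpa, 80.57 avg credits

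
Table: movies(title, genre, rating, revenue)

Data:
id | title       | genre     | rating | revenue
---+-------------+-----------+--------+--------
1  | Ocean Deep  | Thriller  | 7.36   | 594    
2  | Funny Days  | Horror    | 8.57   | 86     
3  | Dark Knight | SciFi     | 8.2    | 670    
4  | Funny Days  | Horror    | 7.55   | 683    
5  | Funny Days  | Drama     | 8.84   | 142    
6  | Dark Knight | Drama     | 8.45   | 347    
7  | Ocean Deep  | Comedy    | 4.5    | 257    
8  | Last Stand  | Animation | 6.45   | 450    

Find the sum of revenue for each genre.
SELECT genre, SUM(revenue) as result
FROM movies
GROUP BY genre

Result:
  Animation: 450
  Comedy: 257
  Drama: 489
  Horror: 769
  SciFi: 670
  Thriller: 594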